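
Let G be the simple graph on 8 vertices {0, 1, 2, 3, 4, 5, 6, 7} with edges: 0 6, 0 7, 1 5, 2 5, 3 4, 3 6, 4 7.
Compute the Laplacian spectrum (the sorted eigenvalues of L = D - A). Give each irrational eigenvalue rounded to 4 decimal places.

With the vertex order [0, 1, 2, 3, 4, 5, 6, 7], the degrees are [2, 1, 1, 2, 2, 2, 2, 2], giving D = diag(2, 1, 1, 2, 2, 2, 2, 2) and L = D - A. L is symmetric positive semidefinite, so every eigenvalue is real and nonnegative. The 2 zero eigenvalues correspond to the 2 connected components. The eigenvalues sum to 14, which equals trace(L) = 2|E|. There are 2 zeros in the spectrum, matching the 2 components.

[0, 0, 1, 1.3820, 1.3820, 3, 3.6180, 3.6180]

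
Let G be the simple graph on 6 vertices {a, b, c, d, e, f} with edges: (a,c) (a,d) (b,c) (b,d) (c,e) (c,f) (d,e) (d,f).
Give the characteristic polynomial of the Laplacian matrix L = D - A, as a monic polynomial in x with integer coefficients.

Each diagonal entry of L is the vertex degree and each off-diagonal entry is -1 where an edge is present, 0 otherwise; in the order [a, b, c, d, e, f] the diagonal is [2, 2, 4, 4, 2, 2]. Computing det(xI - L) by cofactor expansion (or equivalently via sum-over-permutations) gives x^6 - 16x^5 + 96x^4 - 272x^3 + 368x^2 - 192x. The coefficient of x^5 equals -trace(L) = -16, matching the sum of degrees. There is one zero in the spectrum, matching the 1 component.

x^6 - 16x^5 + 96x^4 - 272x^3 + 368x^2 - 192x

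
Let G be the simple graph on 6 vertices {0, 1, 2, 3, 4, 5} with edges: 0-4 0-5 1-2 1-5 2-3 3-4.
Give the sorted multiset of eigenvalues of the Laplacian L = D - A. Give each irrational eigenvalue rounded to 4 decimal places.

[0, 1, 1, 3, 3, 4]

Each diagonal entry of L is the vertex degree and each off-diagonal entry is -1 where an edge is present, 0 otherwise; in the order [0, 1, 2, 3, 4, 5] the diagonal is [2, 2, 2, 2, 2, 2]. Since every row of L sums to 0, the all-ones vector is in the kernel and 0 is an eigenvalue. The largest eigenvalue, 4, is at most the vertex count 6.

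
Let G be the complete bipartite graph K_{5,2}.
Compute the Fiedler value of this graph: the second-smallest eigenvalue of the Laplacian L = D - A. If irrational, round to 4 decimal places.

2

The graph has 7 vertices and degree multiset [5, 5, 2, 2, 2, 2, 2]; D is the diagonal matrix of degrees and L = D - A. The sorted Laplacian eigenvalues are [0, 2, 2, 2, 2, 5, 7]; the algebraic connectivity is the second entry, 2.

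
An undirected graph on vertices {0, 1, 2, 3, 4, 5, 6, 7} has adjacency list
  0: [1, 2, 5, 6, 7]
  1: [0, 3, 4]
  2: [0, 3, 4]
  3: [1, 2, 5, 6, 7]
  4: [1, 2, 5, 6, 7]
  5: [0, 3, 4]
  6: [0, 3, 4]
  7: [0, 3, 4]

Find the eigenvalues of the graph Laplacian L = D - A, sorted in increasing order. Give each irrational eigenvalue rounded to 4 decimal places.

[0, 3, 3, 3, 3, 5, 5, 8]

With the vertex order [0, 1, 2, 3, 4, 5, 6, 7], the degrees are [5, 3, 3, 5, 5, 3, 3, 3], giving D = diag(5, 3, 3, 5, 5, 3, 3, 3) and L = D - A. The multiplicity of 0 as a Laplacian eigenvalue equals the number of connected components. The eigenvalues sum to 30, which equals trace(L) = 2|E|. The largest eigenvalue, 8, is at most the vertex count 8.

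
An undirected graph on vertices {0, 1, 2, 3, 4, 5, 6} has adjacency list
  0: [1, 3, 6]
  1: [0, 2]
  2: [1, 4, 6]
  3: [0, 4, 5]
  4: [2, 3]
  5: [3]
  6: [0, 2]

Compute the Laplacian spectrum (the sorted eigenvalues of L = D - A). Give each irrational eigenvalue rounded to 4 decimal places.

Each diagonal entry of L is the vertex degree and each off-diagonal entry is -1 where an edge is present, 0 otherwise; in the order [0, 1, 2, 3, 4, 5, 6] the diagonal is [3, 2, 3, 3, 2, 1, 2]. L is symmetric positive semidefinite, so every eigenvalue is real and nonnegative. The single zero eigenvalue shows the graph is connected. The eigenvalues sum to 16, which equals trace(L) = 2|E|.

[0, 0.6571, 1.5858, 2, 2.5293, 4.4142, 4.8136]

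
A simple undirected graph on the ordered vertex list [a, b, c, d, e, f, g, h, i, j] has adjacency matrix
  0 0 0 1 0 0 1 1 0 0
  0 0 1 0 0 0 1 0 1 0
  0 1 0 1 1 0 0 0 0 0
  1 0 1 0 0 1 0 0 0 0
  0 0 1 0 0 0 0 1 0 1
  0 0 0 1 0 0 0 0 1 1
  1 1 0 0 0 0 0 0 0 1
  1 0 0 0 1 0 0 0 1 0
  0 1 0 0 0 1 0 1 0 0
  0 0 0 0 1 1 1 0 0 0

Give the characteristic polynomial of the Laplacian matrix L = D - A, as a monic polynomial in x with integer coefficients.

With the vertex order [a, b, c, d, e, f, g, h, i, j], the degrees are [3, 3, 3, 3, 3, 3, 3, 3, 3, 3], giving D = diag(3, 3, 3, 3, 3, 3, 3, 3, 3, 3) and L = D - A. L has integer entries, so p(x) = det(xI - L) has integer coefficients. Expanding the determinant yields x^10 - 30x^9 + 390x^8 - 2880x^7 + 13305x^6 - 39882x^5 + 77640x^4 - 94800x^3 + 66000x^2 - 20000x. The coefficient of x^9 equals -trace(L) = -30, matching the sum of degrees.

x^10 - 30x^9 + 390x^8 - 2880x^7 + 13305x^6 - 39882x^5 + 77640x^4 - 94800x^3 + 66000x^2 - 20000x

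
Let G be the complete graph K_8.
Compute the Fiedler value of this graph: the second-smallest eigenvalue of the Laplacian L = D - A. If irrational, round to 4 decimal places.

8

The graph has 8 vertices and degree multiset [7, 7, 7, 7, 7, 7, 7, 7]; D is the diagonal matrix of degrees and L = D - A. The sorted Laplacian eigenvalues are [0, 8, 8, 8, 8, 8, 8, 8]; the algebraic connectivity is the second entry, 8. The eigenvalues sum to 56, which equals trace(L) = 2|E|. By the matrix-tree theorem the graph has (1/8) * product of the nonzero eigenvalues = 262144 spanning trees.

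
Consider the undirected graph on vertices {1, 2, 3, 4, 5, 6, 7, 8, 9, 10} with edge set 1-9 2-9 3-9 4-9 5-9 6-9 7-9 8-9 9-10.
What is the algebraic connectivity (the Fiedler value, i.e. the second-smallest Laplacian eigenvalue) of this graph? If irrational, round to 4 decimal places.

Each diagonal entry of L is the vertex degree and each off-diagonal entry is -1 where an edge is present, 0 otherwise; in the order [1, 2, 3, 4, 5, 6, 7, 8, 9, 10] the diagonal is [1, 1, 1, 1, 1, 1, 1, 1, 9, 1]. Computing the eigenvalues of L and sorting gives [0, 1, 1, 1, 1, 1, 1, 1, 1, 10]. The Fiedler value lambda_2 = 1 is strictly positive, so the graph is connected.

1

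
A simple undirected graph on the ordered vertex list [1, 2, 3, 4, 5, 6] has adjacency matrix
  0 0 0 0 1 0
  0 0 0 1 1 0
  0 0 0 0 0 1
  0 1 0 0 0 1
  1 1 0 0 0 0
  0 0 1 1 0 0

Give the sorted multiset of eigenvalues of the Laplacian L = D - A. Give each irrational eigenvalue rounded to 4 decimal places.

Each diagonal entry of L is the vertex degree and each off-diagonal entry is -1 where an edge is present, 0 otherwise; in the order [1, 2, 3, 4, 5, 6] the diagonal is [1, 2, 1, 2, 2, 2]. Since every row of L sums to 0, the all-ones vector is in the kernel and 0 is an eigenvalue. The eigenvalues sum to 10, which equals trace(L) = 2|E|. The largest eigenvalue, 3.7321, is at most the vertex count 6.

[0, 0.2679, 1, 2, 3, 3.7321]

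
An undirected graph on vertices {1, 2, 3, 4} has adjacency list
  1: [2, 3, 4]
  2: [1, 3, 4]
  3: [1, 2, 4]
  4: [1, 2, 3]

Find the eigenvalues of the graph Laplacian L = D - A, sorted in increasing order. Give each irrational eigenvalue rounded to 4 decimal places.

[0, 4, 4, 4]

Each diagonal entry of L is the vertex degree and each off-diagonal entry is -1 where an edge is present, 0 otherwise; in the order [1, 2, 3, 4] the diagonal is [3, 3, 3, 3]. Since every row of L sums to 0, the all-ones vector is in the kernel and 0 is an eigenvalue. By the matrix-tree theorem the graph has (1/4) * product of the nonzero eigenvalues = 16 spanning trees. There is one zero in the spectrum, matching the 1 component.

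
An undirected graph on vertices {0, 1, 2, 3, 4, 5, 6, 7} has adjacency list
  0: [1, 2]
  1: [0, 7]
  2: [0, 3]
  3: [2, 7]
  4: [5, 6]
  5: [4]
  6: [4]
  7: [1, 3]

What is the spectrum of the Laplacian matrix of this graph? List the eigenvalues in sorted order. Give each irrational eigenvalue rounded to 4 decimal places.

[0, 0, 1, 1.3820, 1.3820, 3, 3.6180, 3.6180]

With the vertex order [0, 1, 2, 3, 4, 5, 6, 7], the degrees are [2, 2, 2, 2, 2, 1, 1, 2], giving D = diag(2, 2, 2, 2, 2, 1, 1, 2) and L = D - A. L is symmetric positive semidefinite, so every eigenvalue is real and nonnegative. The 2 zero eigenvalues correspond to the 2 connected components. There are 2 zeros in the spectrum, matching the 2 components.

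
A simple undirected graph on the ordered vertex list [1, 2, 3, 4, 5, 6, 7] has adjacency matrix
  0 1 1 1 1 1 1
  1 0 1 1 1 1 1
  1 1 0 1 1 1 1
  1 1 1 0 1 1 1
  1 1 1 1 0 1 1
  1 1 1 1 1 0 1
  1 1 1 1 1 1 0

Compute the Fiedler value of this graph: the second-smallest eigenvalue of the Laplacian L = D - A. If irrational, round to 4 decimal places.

7

With the vertex order [1, 2, 3, 4, 5, 6, 7], the degrees are [6, 6, 6, 6, 6, 6, 6], giving D = diag(6, 6, 6, 6, 6, 6, 6) and L = D - A. The smallest Laplacian eigenvalue is always 0. The next one, lambda_2 = 7, measures how hard the graph is to disconnect: larger values mean better connectivity. The largest eigenvalue, 7, is at most the vertex count 7. By the matrix-tree theorem the graph has (1/7) * product of the nonzero eigenvalues = 16807 spanning trees.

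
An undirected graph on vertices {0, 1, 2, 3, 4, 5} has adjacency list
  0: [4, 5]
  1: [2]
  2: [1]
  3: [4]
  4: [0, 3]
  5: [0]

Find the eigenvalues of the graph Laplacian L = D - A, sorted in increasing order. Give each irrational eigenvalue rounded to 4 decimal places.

Each diagonal entry of L is the vertex degree and each off-diagonal entry is -1 where an edge is present, 0 otherwise; in the order [0, 1, 2, 3, 4, 5] the diagonal is [2, 1, 1, 1, 2, 1]. The multiplicity of 0 as a Laplacian eigenvalue equals the number of connected components. The 2 zero eigenvalues correspond to the 2 connected components.

[0, 0, 0.5858, 2, 2, 3.4142]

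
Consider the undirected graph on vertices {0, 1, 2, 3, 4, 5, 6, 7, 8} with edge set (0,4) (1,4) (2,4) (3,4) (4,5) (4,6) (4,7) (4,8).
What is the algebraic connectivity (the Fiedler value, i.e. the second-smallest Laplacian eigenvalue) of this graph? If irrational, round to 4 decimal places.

1

Each diagonal entry of L is the vertex degree and each off-diagonal entry is -1 where an edge is present, 0 otherwise; in the order [0, 1, 2, 3, 4, 5, 6, 7, 8] the diagonal is [1, 1, 1, 1, 8, 1, 1, 1, 1]. Computing the eigenvalues of L and sorting gives [0, 1, 1, 1, 1, 1, 1, 1, 9]. The Fiedler value lambda_2 = 1 is strictly positive, so the graph is connected. The largest eigenvalue, 9, is at most the vertex count 9. There is one zero in the spectrum, matching the 1 component.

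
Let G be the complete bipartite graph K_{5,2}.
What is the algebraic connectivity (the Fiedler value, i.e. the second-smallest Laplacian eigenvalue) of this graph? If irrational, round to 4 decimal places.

The graph has 7 vertices and degree multiset [5, 5, 2, 2, 2, 2, 2]; D is the diagonal matrix of degrees and L = D - A. The sorted Laplacian eigenvalues are [0, 2, 2, 2, 2, 5, 7]; the algebraic connectivity is the second entry, 2. The largest eigenvalue, 7, is at most the vertex count 7. The eigenvalues sum to 20, which equals trace(L) = 2|E|.

2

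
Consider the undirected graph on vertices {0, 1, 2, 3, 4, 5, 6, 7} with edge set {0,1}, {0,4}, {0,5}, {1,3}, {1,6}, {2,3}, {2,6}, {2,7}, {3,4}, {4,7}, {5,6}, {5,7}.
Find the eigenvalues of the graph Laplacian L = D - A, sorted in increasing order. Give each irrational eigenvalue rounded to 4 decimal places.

Reading degrees in the order [0, 1, 2, 3, 4, 5, 6, 7] gives [3, 3, 3, 3, 3, 3, 3, 3]; set D = diag(3, 3, 3, 3, 3, 3, 3, 3) and form L = D - A. Since every row of L sums to 0, the all-ones vector is in the kernel and 0 is an eigenvalue. The single zero eigenvalue shows the graph is connected. By the matrix-tree theorem the graph has (1/8) * product of the nonzero eigenvalues = 384 spanning trees.

[0, 2, 2, 2, 4, 4, 4, 6]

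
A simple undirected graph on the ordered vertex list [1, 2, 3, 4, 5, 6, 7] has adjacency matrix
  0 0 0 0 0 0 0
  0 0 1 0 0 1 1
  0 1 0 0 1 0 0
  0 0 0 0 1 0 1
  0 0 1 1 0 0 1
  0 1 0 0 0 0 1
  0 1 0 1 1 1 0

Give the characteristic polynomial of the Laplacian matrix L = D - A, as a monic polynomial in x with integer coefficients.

With the vertex order [1, 2, 3, 4, 5, 6, 7], the degrees are [0, 3, 2, 2, 3, 2, 4], giving D = diag(0, 3, 2, 2, 3, 2, 4) and L = D - A. L has integer entries, so p(x) = det(xI - L) has integer coefficients. Expanding the determinant yields x^7 - 16x^6 + 97x^5 - 276x^4 + 365x^3 - 180x^2. Since p(0) = det(-L) = 0, x divides p(x).

x^7 - 16x^6 + 97x^5 - 276x^4 + 365x^3 - 180x^2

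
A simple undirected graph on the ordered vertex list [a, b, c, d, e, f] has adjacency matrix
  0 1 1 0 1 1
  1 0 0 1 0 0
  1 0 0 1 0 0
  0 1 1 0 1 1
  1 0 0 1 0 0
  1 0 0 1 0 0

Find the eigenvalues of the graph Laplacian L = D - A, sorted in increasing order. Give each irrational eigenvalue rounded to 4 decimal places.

[0, 2, 2, 2, 4, 6]

Reading degrees in the order [a, b, c, d, e, f] gives [4, 2, 2, 4, 2, 2]; set D = diag(4, 2, 2, 4, 2, 2) and form L = D - A. Diagonalising L (or applying a numerical eigensolver to the 6x6 matrix) gives the spectrum above. The eigenvalues sum to 16, which equals trace(L) = 2|E|.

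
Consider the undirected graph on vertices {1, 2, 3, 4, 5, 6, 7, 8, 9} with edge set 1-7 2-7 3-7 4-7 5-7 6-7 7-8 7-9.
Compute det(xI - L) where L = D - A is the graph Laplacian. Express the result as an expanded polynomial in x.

x^9 - 16x^8 + 84x^7 - 224x^6 + 350x^5 - 336x^4 + 196x^3 - 64x^2 + 9x

Each diagonal entry of L is the vertex degree and each off-diagonal entry is -1 where an edge is present, 0 otherwise; in the order [1, 2, 3, 4, 5, 6, 7, 8, 9] the diagonal is [1, 1, 1, 1, 1, 1, 8, 1, 1]. The eigenvalues of L are [0, 1, 1, 1, 1, 1, 1, 1, 9]; the characteristic polynomial is the product of (x - lambda_i), which multiplies out to x^9 - 16x^8 + 84x^7 - 224x^6 + 350x^5 - 336x^4 + 196x^3 - 64x^2 + 9x. The coefficient of x^8 equals -trace(L) = -16, matching the sum of degrees. The largest eigenvalue, 9, is at most the vertex count 9.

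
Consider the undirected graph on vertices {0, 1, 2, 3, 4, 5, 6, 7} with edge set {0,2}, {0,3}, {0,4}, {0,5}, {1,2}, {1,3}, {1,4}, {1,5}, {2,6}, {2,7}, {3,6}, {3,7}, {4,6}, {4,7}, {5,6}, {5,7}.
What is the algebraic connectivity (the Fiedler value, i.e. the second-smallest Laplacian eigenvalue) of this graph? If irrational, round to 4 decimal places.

Reading degrees in the order [0, 1, 2, 3, 4, 5, 6, 7] gives [4, 4, 4, 4, 4, 4, 4, 4]; set D = diag(4, 4, 4, 4, 4, 4, 4, 4) and form L = D - A. The sorted Laplacian eigenvalues are [0, 4, 4, 4, 4, 4, 4, 8]; the algebraic connectivity is the second entry, 4. By the matrix-tree theorem the graph has (1/8) * product of the nonzero eigenvalues = 4096 spanning trees. There is one zero in the spectrum, matching the 1 component.

4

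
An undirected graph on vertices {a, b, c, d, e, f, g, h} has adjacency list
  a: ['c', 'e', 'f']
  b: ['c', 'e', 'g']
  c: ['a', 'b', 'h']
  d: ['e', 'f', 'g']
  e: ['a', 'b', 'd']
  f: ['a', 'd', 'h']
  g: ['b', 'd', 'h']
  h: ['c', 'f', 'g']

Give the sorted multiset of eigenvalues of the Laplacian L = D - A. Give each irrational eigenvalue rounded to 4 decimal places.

[0, 2, 2, 2, 4, 4, 4, 6]

Each diagonal entry of L is the vertex degree and each off-diagonal entry is -1 where an edge is present, 0 otherwise; in the order [a, b, c, d, e, f, g, h] the diagonal is [3, 3, 3, 3, 3, 3, 3, 3]. Since every row of L sums to 0, the all-ones vector is in the kernel and 0 is an eigenvalue. The largest eigenvalue, 6, is at most the vertex count 8.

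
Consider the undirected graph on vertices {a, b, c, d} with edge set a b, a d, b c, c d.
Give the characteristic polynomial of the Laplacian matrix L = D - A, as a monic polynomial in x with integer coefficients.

x^4 - 8x^3 + 20x^2 - 16x

Reading degrees in the order [a, b, c, d] gives [2, 2, 2, 2]; set D = diag(2, 2, 2, 2) and form L = D - A. Computing det(xI - L) by cofactor expansion (or equivalently via sum-over-permutations) gives x^4 - 8x^3 + 20x^2 - 16x. The coefficient of x^3 equals -trace(L) = -8, matching the sum of degrees.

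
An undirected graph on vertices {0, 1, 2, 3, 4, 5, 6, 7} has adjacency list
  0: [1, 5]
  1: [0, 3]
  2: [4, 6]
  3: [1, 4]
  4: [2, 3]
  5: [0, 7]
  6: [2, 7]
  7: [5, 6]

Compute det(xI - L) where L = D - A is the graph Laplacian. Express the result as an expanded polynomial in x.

Each diagonal entry of L is the vertex degree and each off-diagonal entry is -1 where an edge is present, 0 otherwise; in the order [0, 1, 2, 3, 4, 5, 6, 7] the diagonal is [2, 2, 2, 2, 2, 2, 2, 2]. L has integer entries, so p(x) = det(xI - L) has integer coefficients. Expanding the determinant yields x^8 - 16x^7 + 104x^6 - 352x^5 + 660x^4 - 672x^3 + 336x^2 - 64x. The coefficient of x^7 equals -trace(L) = -16, matching the sum of degrees. The largest eigenvalue, 4, is at most the vertex count 8.

x^8 - 16x^7 + 104x^6 - 352x^5 + 660x^4 - 672x^3 + 336x^2 - 64x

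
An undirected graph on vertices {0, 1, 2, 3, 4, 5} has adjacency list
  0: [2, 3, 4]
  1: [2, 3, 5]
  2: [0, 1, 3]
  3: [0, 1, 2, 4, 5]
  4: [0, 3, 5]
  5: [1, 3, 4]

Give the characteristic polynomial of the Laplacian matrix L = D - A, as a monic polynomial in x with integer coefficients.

x^6 - 20x^5 + 155x^4 - 580x^3 + 1045x^2 - 726x

With the vertex order [0, 1, 2, 3, 4, 5], the degrees are [3, 3, 3, 5, 3, 3], giving D = diag(3, 3, 3, 5, 3, 3) and L = D - A. L has integer entries, so p(x) = det(xI - L) has integer coefficients. Expanding the determinant yields x^6 - 20x^5 + 155x^4 - 580x^3 + 1045x^2 - 726x. The constant term is 0 because L is singular (the all-ones vector lies in its kernel). The largest eigenvalue, 6, is at most the vertex count 6. There is one zero in the spectrum, matching the 1 component.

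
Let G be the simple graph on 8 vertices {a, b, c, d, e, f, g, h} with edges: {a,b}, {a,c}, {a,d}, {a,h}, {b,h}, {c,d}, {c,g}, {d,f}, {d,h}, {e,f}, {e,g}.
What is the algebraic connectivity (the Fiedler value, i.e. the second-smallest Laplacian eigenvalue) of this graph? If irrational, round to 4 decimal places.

Each diagonal entry of L is the vertex degree and each off-diagonal entry is -1 where an edge is present, 0 otherwise; in the order [a, b, c, d, e, f, g, h] the diagonal is [4, 2, 3, 4, 2, 2, 2, 3]. The smallest Laplacian eigenvalue is always 0. The next one, lambda_2 = 0.6518, measures how hard the graph is to disconnect: larger values mean better connectivity.

0.6518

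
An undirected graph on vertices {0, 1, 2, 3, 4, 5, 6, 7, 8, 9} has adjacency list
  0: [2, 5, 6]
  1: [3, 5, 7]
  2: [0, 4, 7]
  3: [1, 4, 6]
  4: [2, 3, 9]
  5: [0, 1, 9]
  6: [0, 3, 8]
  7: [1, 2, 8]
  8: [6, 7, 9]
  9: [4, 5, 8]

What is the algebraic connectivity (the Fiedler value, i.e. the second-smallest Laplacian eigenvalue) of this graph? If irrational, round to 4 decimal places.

2

With the vertex order [0, 1, 2, 3, 4, 5, 6, 7, 8, 9], the degrees are [3, 3, 3, 3, 3, 3, 3, 3, 3, 3], giving D = diag(3, 3, 3, 3, 3, 3, 3, 3, 3, 3) and L = D - A. The smallest Laplacian eigenvalue is always 0. The next one, lambda_2 = 2, measures how hard the graph is to disconnect: larger values mean better connectivity.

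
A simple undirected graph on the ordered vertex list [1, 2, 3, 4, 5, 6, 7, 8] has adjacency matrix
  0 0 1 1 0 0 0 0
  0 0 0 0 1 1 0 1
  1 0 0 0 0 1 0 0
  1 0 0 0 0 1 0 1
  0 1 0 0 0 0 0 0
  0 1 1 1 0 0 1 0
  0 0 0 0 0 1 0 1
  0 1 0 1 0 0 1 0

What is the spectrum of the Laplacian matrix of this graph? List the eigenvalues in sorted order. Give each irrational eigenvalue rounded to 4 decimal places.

With the vertex order [1, 2, 3, 4, 5, 6, 7, 8], the degrees are [2, 3, 2, 3, 1, 4, 2, 3], giving D = diag(2, 3, 2, 3, 1, 4, 2, 3) and L = D - A. Since every row of L sums to 0, the all-ones vector is in the kernel and 0 is an eigenvalue. The eigenvalues sum to 20, which equals trace(L) = 2|E|.

[0, 0.6182, 1.1763, 2.2145, 2.7629, 3.5457, 3.7805, 5.9019]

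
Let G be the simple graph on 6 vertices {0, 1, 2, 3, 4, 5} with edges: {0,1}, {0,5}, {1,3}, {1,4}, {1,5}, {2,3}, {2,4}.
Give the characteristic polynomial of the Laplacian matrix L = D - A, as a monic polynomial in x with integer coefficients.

Reading degrees in the order [0, 1, 2, 3, 4, 5] gives [2, 4, 2, 2, 2, 2]; set D = diag(2, 4, 2, 2, 2, 2) and form L = D - A. Computing det(xI - L) by cofactor expansion (or equivalently via sum-over-permutations) gives x^6 - 14x^5 + 73x^4 - 176x^3 + 192x^2 - 72x. Since p(0) = det(-L) = 0, x divides p(x). There is one zero in the spectrum, matching the 1 component. The largest eigenvalue, 5.2361, is at most the vertex count 6.

x^6 - 14x^5 + 73x^4 - 176x^3 + 192x^2 - 72x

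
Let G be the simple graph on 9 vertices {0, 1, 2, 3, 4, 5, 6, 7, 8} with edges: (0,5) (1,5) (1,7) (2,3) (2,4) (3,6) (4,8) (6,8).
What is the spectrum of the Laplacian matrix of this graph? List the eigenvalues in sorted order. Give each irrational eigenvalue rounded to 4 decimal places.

Each diagonal entry of L is the vertex degree and each off-diagonal entry is -1 where an edge is present, 0 otherwise; in the order [0, 1, 2, 3, 4, 5, 6, 7, 8] the diagonal is [1, 2, 2, 2, 2, 2, 2, 1, 2]. L is symmetric positive semidefinite, so every eigenvalue is real and nonnegative. The 2 zero eigenvalues correspond to the 2 connected components. The eigenvalues sum to 16, which equals trace(L) = 2|E|. The largest eigenvalue, 3.6180, is at most the vertex count 9.

[0, 0, 0.5858, 1.3820, 1.3820, 2, 3.4142, 3.6180, 3.6180]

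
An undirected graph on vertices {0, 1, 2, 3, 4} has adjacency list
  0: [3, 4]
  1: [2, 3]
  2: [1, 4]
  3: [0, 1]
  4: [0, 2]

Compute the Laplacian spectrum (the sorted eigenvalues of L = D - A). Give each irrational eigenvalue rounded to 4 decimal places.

[0, 1.3820, 1.3820, 3.6180, 3.6180]

With the vertex order [0, 1, 2, 3, 4], the degrees are [2, 2, 2, 2, 2], giving D = diag(2, 2, 2, 2, 2) and L = D - A. Since every row of L sums to 0, the all-ones vector is in the kernel and 0 is an eigenvalue. The single zero eigenvalue shows the graph is connected. The largest eigenvalue, 3.6180, is at most the vertex count 5. There is one zero in the spectrum, matching the 1 component.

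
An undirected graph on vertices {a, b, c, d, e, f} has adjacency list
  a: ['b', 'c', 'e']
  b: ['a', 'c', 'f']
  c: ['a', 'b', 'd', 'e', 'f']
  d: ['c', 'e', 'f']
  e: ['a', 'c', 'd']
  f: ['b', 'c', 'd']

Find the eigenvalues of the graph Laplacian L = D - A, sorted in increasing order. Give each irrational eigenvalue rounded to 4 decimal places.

[0, 2.3820, 2.3820, 4.6180, 4.6180, 6]

Reading degrees in the order [a, b, c, d, e, f] gives [3, 3, 5, 3, 3, 3]; set D = diag(3, 3, 5, 3, 3, 3) and form L = D - A. Diagonalising L (or applying a numerical eigensolver to the 6x6 matrix) gives the spectrum above. The eigenvalues sum to 20, which equals trace(L) = 2|E|.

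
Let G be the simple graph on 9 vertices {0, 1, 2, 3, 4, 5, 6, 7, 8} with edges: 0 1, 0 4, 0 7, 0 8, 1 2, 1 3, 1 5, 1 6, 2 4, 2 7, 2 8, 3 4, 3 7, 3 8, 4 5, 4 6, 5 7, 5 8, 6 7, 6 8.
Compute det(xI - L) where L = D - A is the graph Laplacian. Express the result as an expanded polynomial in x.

x^9 - 40x^8 + 690x^7 - 6720x^6 + 40485x^5 - 154704x^4 + 366560x^3 - 492800x^2 + 288000x

Reading degrees in the order [0, 1, 2, 3, 4, 5, 6, 7, 8] gives [4, 5, 4, 4, 5, 4, 4, 5, 5]; set D = diag(4, 5, 4, 4, 5, 4, 4, 5, 5) and form L = D - A. Computing det(xI - L) by cofactor expansion (or equivalently via sum-over-permutations) gives x^9 - 40x^8 + 690x^7 - 6720x^6 + 40485x^5 - 154704x^4 + 366560x^3 - 492800x^2 + 288000x. The constant term is 0 because L is singular (the all-ones vector lies in its kernel). By the matrix-tree theorem the graph has (1/9) * product of the nonzero eigenvalues = 32000 spanning trees. There is one zero in the spectrum, matching the 1 component.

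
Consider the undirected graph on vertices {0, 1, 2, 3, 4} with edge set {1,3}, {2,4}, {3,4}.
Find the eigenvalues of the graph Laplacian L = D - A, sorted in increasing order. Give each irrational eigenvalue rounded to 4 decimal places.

[0, 0, 0.5858, 2, 3.4142]

With the vertex order [0, 1, 2, 3, 4], the degrees are [0, 1, 1, 2, 2], giving D = diag(0, 1, 1, 2, 2) and L = D - A. Since every row of L sums to 0, the all-ones vector is in the kernel and 0 is an eigenvalue. The 2 zero eigenvalues correspond to the 2 connected components. There are 2 zeros in the spectrum, matching the 2 components. The largest eigenvalue, 3.4142, is at most the vertex count 5.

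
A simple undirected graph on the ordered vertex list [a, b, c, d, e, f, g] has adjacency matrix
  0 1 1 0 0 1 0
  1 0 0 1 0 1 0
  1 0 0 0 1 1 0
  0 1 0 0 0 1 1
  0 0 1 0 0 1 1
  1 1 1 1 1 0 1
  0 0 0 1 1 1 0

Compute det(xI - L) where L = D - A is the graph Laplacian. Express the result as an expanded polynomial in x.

Reading degrees in the order [a, b, c, d, e, f, g] gives [3, 3, 3, 3, 3, 6, 3]; set D = diag(3, 3, 3, 3, 3, 6, 3) and form L = D - A. L has integer entries, so p(x) = det(xI - L) has integer coefficients. Expanding the determinant yields x^7 - 24x^6 + 231x^5 - 1140x^4 + 3036x^3 - 4128x^2 + 2240x. The coefficient of x^6 equals -trace(L) = -24, matching the sum of degrees. There is one zero in the spectrum, matching the 1 component.

x^7 - 24x^6 + 231x^5 - 1140x^4 + 3036x^3 - 4128x^2 + 2240x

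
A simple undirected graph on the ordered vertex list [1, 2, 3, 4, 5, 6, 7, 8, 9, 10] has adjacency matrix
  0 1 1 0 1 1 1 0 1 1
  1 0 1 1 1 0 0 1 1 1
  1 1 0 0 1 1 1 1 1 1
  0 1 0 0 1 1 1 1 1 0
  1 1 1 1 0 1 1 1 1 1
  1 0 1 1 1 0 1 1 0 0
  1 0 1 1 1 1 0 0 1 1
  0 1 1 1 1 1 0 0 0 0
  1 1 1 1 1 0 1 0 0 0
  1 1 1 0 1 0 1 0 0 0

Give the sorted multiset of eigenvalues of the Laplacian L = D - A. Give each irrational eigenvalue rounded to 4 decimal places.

Each diagonal entry of L is the vertex degree and each off-diagonal entry is -1 where an edge is present, 0 otherwise; in the order [1, 2, 3, 4, 5, 6, 7, 8, 9, 10] the diagonal is [7, 7, 8, 6, 9, 6, 7, 5, 6, 5]. Since every row of L sums to 0, the all-ones vector is in the kernel and 0 is an eigenvalue. The single zero eigenvalue shows the graph is connected.

[0, 4.1899, 5.2679, 5.7798, 6.5688, 7.5842, 8.4047, 8.7321, 9.4726, 10]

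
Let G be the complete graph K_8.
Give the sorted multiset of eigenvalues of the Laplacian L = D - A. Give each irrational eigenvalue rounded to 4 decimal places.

The graph has 8 vertices and degree multiset [7, 7, 7, 7, 7, 7, 7, 7]; D is the diagonal matrix of degrees and L = D - A. Diagonalising L (or applying a numerical eigensolver to the 8x8 matrix) gives the spectrum above. The eigenvalues sum to 56, which equals trace(L) = 2|E|.

[0, 8, 8, 8, 8, 8, 8, 8]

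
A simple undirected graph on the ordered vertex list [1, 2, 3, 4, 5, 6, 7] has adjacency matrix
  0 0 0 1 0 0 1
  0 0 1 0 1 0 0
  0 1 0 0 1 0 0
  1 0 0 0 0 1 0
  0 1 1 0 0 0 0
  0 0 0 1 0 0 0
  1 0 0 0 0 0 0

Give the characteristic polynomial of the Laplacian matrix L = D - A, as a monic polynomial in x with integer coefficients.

x^7 - 12x^6 + 55x^5 - 118x^4 + 114x^3 - 36x^2

With the vertex order [1, 2, 3, 4, 5, 6, 7], the degrees are [2, 2, 2, 2, 2, 1, 1], giving D = diag(2, 2, 2, 2, 2, 1, 1) and L = D - A. L has integer entries, so p(x) = det(xI - L) has integer coefficients. Expanding the determinant yields x^7 - 12x^6 + 55x^5 - 118x^4 + 114x^3 - 36x^2. The coefficient of x^6 equals -trace(L) = -12, matching the sum of degrees. The eigenvalues sum to 12, which equals trace(L) = 2|E|.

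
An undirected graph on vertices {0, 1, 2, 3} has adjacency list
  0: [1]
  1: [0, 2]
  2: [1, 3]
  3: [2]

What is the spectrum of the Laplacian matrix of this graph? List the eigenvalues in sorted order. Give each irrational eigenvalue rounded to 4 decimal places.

[0, 0.5858, 2, 3.4142]

Reading degrees in the order [0, 1, 2, 3] gives [1, 2, 2, 1]; set D = diag(1, 2, 2, 1) and form L = D - A. Since every row of L sums to 0, the all-ones vector is in the kernel and 0 is an eigenvalue. By the matrix-tree theorem the graph has (1/4) * product of the nonzero eigenvalues = 1 spanning tree.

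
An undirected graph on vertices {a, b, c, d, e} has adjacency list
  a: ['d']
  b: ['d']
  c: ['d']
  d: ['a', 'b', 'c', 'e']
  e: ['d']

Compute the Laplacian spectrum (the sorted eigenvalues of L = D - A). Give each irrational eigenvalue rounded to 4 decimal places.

Each diagonal entry of L is the vertex degree and each off-diagonal entry is -1 where an edge is present, 0 otherwise; in the order [a, b, c, d, e] the diagonal is [1, 1, 1, 4, 1]. Diagonalising L (or applying a numerical eigensolver to the 5x5 matrix) gives the spectrum above. By the matrix-tree theorem the graph has (1/5) * product of the nonzero eigenvalues = 1 spanning tree.

[0, 1, 1, 1, 5]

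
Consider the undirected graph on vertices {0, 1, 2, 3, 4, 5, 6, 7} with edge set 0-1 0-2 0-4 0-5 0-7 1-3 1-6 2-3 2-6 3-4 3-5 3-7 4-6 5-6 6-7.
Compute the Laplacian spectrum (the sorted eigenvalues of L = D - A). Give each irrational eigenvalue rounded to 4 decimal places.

With the vertex order [0, 1, 2, 3, 4, 5, 6, 7], the degrees are [5, 3, 3, 5, 3, 3, 5, 3], giving D = diag(5, 3, 3, 5, 3, 3, 5, 3) and L = D - A. L is symmetric positive semidefinite, so every eigenvalue is real and nonnegative. The eigenvalues sum to 30, which equals trace(L) = 2|E|.

[0, 3, 3, 3, 3, 5, 5, 8]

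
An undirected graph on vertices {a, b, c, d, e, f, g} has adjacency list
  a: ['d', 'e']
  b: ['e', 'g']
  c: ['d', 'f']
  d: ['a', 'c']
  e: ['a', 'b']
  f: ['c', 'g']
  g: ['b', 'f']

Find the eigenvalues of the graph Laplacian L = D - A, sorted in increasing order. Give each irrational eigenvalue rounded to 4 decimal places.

With the vertex order [a, b, c, d, e, f, g], the degrees are [2, 2, 2, 2, 2, 2, 2], giving D = diag(2, 2, 2, 2, 2, 2, 2) and L = D - A. L is symmetric positive semidefinite, so every eigenvalue is real and nonnegative. There is one zero in the spectrum, matching the 1 component.

[0, 0.7530, 0.7530, 2.4450, 2.4450, 3.8019, 3.8019]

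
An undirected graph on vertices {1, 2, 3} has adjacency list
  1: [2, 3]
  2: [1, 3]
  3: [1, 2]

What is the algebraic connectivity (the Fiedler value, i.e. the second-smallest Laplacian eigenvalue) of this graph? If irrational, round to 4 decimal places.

3

With the vertex order [1, 2, 3], the degrees are [2, 2, 2], giving D = diag(2, 2, 2) and L = D - A. Computing the eigenvalues of L and sorting gives [0, 3, 3]. The Fiedler value lambda_2 = 3 is strictly positive, so the graph is connected. The largest eigenvalue, 3, is at most the vertex count 3.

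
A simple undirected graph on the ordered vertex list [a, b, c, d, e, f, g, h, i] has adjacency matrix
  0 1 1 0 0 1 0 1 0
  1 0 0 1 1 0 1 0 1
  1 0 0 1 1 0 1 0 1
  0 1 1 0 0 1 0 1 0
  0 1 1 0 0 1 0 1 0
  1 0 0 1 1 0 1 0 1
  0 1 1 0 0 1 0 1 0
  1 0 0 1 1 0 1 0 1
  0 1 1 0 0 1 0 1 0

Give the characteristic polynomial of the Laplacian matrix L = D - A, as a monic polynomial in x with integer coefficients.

Reading degrees in the order [a, b, c, d, e, f, g, h, i] gives [4, 5, 5, 4, 4, 5, 4, 5, 4]; set D = diag(4, 5, 5, 4, 4, 5, 4, 5, 4) and form L = D - A. L has integer entries, so p(x) = det(xI - L) has integer coefficients. Expanding the determinant yields x^9 - 40x^8 + 690x^7 - 6720x^6 + 40485x^5 - 154704x^4 + 366560x^3 - 492800x^2 + 288000x. The coefficient of x^8 equals -trace(L) = -40, matching the sum of degrees. The largest eigenvalue, 9, is at most the vertex count 9.

x^9 - 40x^8 + 690x^7 - 6720x^6 + 40485x^5 - 154704x^4 + 366560x^3 - 492800x^2 + 288000x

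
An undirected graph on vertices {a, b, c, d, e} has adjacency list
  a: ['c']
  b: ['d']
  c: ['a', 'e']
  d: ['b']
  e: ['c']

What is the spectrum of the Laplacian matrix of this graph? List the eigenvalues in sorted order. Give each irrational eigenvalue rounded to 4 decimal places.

Reading degrees in the order [a, b, c, d, e] gives [1, 1, 2, 1, 1]; set D = diag(1, 1, 2, 1, 1) and form L = D - A. L is symmetric positive semidefinite, so every eigenvalue is real and nonnegative. The 2 zero eigenvalues correspond to the 2 connected components. There are 2 zeros in the spectrum, matching the 2 components.

[0, 0, 1, 2, 3]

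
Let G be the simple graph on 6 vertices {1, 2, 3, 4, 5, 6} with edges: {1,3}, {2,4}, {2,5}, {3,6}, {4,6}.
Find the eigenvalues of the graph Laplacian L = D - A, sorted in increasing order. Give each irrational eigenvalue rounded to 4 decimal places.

Reading degrees in the order [1, 2, 3, 4, 5, 6] gives [1, 2, 2, 2, 1, 2]; set D = diag(1, 2, 2, 2, 1, 2) and form L = D - A. The multiplicity of 0 as a Laplacian eigenvalue equals the number of connected components.

[0, 0.2679, 1, 2, 3, 3.7321]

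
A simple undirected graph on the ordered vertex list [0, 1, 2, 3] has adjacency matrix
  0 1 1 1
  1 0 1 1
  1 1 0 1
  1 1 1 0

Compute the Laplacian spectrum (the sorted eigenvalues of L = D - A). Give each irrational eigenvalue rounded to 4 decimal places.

[0, 4, 4, 4]

Each diagonal entry of L is the vertex degree and each off-diagonal entry is -1 where an edge is present, 0 otherwise; in the order [0, 1, 2, 3] the diagonal is [3, 3, 3, 3]. Diagonalising L (or applying a numerical eigensolver to the 4x4 matrix) gives the spectrum above. The single zero eigenvalue shows the graph is connected. The eigenvalues sum to 12, which equals trace(L) = 2|E|. The largest eigenvalue, 4, is at most the vertex count 4.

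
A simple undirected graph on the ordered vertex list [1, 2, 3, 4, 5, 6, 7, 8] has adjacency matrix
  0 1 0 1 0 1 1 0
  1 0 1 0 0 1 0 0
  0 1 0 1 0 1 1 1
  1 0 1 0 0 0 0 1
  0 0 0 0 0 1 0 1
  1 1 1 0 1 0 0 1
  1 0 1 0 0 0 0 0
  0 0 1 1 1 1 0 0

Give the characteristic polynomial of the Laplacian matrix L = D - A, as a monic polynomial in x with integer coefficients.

Reading degrees in the order [1, 2, 3, 4, 5, 6, 7, 8] gives [4, 3, 5, 3, 2, 5, 2, 4]; set D = diag(4, 3, 5, 3, 2, 5, 2, 4) and form L = D - A. L has integer entries, so p(x) = det(xI - L) has integer coefficients. Expanding the determinant yields x^8 - 28x^7 + 324x^6 - 2002x^5 + 7110x^4 - 14464x^3 + 15554x^2 - 6792x. The coefficient of x^7 equals -trace(L) = -28, matching the sum of degrees. By the matrix-tree theorem the graph has (1/8) * product of the nonzero eigenvalues = 849 spanning trees. The largest eigenvalue, 6.8534, is at most the vertex count 8.

x^8 - 28x^7 + 324x^6 - 2002x^5 + 7110x^4 - 14464x^3 + 15554x^2 - 6792x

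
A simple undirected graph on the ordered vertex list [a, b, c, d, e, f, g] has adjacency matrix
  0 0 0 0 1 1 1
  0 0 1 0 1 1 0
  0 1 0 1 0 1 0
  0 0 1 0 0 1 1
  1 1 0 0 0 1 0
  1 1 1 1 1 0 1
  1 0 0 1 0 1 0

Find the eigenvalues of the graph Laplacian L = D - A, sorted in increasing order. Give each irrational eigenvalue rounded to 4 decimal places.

With the vertex order [a, b, c, d, e, f, g], the degrees are [3, 3, 3, 3, 3, 6, 3], giving D = diag(3, 3, 3, 3, 3, 6, 3) and L = D - A. The multiplicity of 0 as a Laplacian eigenvalue equals the number of connected components. By the matrix-tree theorem the graph has (1/7) * product of the nonzero eigenvalues = 320 spanning trees. The largest eigenvalue, 7, is at most the vertex count 7.

[0, 2, 2, 4, 4, 5, 7]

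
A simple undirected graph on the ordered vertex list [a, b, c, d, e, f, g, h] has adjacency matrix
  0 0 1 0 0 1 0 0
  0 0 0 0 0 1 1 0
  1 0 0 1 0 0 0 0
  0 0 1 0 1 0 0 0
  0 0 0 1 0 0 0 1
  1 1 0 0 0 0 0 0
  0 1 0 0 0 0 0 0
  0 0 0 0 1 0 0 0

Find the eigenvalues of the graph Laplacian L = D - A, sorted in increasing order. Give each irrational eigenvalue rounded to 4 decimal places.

[0, 0.1522, 0.5858, 1.2346, 2, 2.7654, 3.4142, 3.8478]

Each diagonal entry of L is the vertex degree and each off-diagonal entry is -1 where an edge is present, 0 otherwise; in the order [a, b, c, d, e, f, g, h] the diagonal is [2, 2, 2, 2, 2, 2, 1, 1]. Since every row of L sums to 0, the all-ones vector is in the kernel and 0 is an eigenvalue. The single zero eigenvalue shows the graph is connected.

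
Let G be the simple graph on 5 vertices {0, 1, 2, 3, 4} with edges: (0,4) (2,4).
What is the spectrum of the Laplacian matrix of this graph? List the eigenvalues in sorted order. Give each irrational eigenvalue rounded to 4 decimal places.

[0, 0, 0, 1, 3]

Reading degrees in the order [0, 1, 2, 3, 4] gives [1, 0, 1, 0, 2]; set D = diag(1, 0, 1, 0, 2) and form L = D - A. L is symmetric positive semidefinite, so every eigenvalue is real and nonnegative. The 3 zero eigenvalues correspond to the 3 connected components.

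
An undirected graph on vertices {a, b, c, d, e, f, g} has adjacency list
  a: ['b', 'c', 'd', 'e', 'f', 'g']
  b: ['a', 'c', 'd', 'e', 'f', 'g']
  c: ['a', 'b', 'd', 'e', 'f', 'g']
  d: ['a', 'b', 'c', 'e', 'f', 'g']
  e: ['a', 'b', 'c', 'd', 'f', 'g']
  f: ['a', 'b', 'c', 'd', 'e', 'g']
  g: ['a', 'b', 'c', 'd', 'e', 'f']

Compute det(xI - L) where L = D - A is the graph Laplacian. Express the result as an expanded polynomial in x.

x^7 - 42x^6 + 735x^5 - 6860x^4 + 36015x^3 - 100842x^2 + 117649x

Reading degrees in the order [a, b, c, d, e, f, g] gives [6, 6, 6, 6, 6, 6, 6]; set D = diag(6, 6, 6, 6, 6, 6, 6) and form L = D - A. The eigenvalues of L are [0, 7, 7, 7, 7, 7, 7]; the characteristic polynomial is the product of (x - lambda_i), which multiplies out to x^7 - 42x^6 + 735x^5 - 6860x^4 + 36015x^3 - 100842x^2 + 117649x. The constant term is 0 because L is singular (the all-ones vector lies in its kernel). There is one zero in the spectrum, matching the 1 component.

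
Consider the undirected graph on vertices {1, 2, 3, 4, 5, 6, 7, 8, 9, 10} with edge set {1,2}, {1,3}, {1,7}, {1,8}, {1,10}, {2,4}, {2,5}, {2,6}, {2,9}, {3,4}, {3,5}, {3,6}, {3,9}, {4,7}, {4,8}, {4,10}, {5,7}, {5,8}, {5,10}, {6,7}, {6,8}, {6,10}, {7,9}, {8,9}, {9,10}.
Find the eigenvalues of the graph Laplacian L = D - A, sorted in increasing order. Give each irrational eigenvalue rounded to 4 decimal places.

Reading degrees in the order [1, 2, 3, 4, 5, 6, 7, 8, 9, 10] gives [5, 5, 5, 5, 5, 5, 5, 5, 5, 5]; set D = diag(5, 5, 5, 5, 5, 5, 5, 5, 5, 5) and form L = D - A. Since every row of L sums to 0, the all-ones vector is in the kernel and 0 is an eigenvalue. The single zero eigenvalue shows the graph is connected. There is one zero in the spectrum, matching the 1 component. The largest eigenvalue, 10, is at most the vertex count 10.

[0, 5, 5, 5, 5, 5, 5, 5, 5, 10]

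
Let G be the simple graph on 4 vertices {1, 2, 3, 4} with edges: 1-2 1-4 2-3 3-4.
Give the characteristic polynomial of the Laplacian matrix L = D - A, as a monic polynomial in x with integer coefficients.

x^4 - 8x^3 + 20x^2 - 16x

Each diagonal entry of L is the vertex degree and each off-diagonal entry is -1 where an edge is present, 0 otherwise; in the order [1, 2, 3, 4] the diagonal is [2, 2, 2, 2]. L has integer entries, so p(x) = det(xI - L) has integer coefficients. Expanding the determinant yields x^4 - 8x^3 + 20x^2 - 16x. The constant term is 0 because L is singular (the all-ones vector lies in its kernel). By the matrix-tree theorem the graph has (1/4) * product of the nonzero eigenvalues = 4 spanning trees.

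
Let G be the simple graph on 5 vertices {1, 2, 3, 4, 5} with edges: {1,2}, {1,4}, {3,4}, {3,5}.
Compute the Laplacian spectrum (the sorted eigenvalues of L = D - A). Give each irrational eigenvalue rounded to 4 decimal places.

With the vertex order [1, 2, 3, 4, 5], the degrees are [2, 1, 2, 2, 1], giving D = diag(2, 1, 2, 2, 1) and L = D - A. Since every row of L sums to 0, the all-ones vector is in the kernel and 0 is an eigenvalue.

[0, 0.3820, 1.3820, 2.6180, 3.6180]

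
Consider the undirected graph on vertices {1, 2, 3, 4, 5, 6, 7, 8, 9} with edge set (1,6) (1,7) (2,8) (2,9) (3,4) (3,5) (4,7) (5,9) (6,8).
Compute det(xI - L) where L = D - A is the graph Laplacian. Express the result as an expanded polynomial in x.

Each diagonal entry of L is the vertex degree and each off-diagonal entry is -1 where an edge is present, 0 otherwise; in the order [1, 2, 3, 4, 5, 6, 7, 8, 9] the diagonal is [2, 2, 2, 2, 2, 2, 2, 2, 2]. Computing det(xI - L) by cofactor expansion (or equivalently via sum-over-permutations) gives x^9 - 18x^8 + 135x^7 - 546x^6 + 1287x^5 - 1782x^4 + 1386x^3 - 540x^2 + 81x. The constant term is 0 because L is singular (the all-ones vector lies in its kernel). There is one zero in the spectrum, matching the 1 component.

x^9 - 18x^8 + 135x^7 - 546x^6 + 1287x^5 - 1782x^4 + 1386x^3 - 540x^2 + 81x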